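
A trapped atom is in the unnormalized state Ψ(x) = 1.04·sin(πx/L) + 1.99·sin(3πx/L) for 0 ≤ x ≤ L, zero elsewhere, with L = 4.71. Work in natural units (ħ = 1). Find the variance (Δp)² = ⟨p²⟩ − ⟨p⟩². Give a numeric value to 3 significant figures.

Compute ⟨p⟩ and ⟨p²⟩ separately; (Δp)² = ⟨p²⟩ − ⟨p⟩².
d²/dx² sin(jπx/L) = −(jπ/L)²·sin(jπx/L); on 0 ≤ x ≤ L, ∫sin²(jπx/L) dx = L/2 and ∫sin(jπx/L)·sin(lπx/L) dx = 0 for j ≠ l, so only diagonal terms survive in ∫|Ψ|² and ∫Ψ·Ψ″; ∫Ψ·Ψ′ dx = [Ψ²/2] between the walls = 0.
Normalization: ∫|Ψ|² dx = 11.873.
⟨p⟩ = 0.0000 and ⟨p²⟩ = 3.2405.
(Δp)² = 3.2405 − (0.0000)² = 3.2405.

3.24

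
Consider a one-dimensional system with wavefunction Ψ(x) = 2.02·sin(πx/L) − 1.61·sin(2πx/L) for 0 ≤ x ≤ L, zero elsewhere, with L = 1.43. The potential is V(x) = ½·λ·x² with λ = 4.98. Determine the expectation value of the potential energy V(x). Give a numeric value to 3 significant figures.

⟨V⟩ = ∫ V(x)·|Ψ|² dx / ∫|Ψ|² dx.
On 0 ≤ x ≤ L (j ≠ l): ∫sin²(jπx/L) dx = L/2, ∫sin(jπx/L)·sin(lπx/L) dx = 0; diagonal moments ∫x·sin²(jπx/L) dx = L²/4, ∫x²·sin²(jπx/L) dx = L³·(1/6 − 1/(4j²π²)); cross terms ∫x·sin(jπx/L)·sin(lπx/L) dx = 0 for j + l even and −4jlL²/(π²(j² − l²)²) for j + l odd, ∫x²·sin(jπx/L)·sin(lπx/L) dx = (−1)^(j+l)·4jlL³/(π²(j² − l²)²); higher powers the same way via product-to-sum and parts.
State is unnormalized: ∫|Ψ|² dx = 4.7708, and ∫Ψ*·V(x)·Ψ dx = 11.491, so ⟨V⟩ = 11.491 / 4.7708.
⟨V⟩ = 2.4085.

2.41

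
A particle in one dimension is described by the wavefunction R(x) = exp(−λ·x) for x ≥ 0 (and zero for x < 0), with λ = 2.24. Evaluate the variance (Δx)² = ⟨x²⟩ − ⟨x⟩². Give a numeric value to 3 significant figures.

Compute ⟨x⟩ and ⟨x²⟩ separately, then (Δx)² = ⟨x²⟩ − ⟨x⟩².
Every integrand reduces to terms xʲ·e^(−2λx) on [0, ∞); use ∫₀^∞ xʲ·e^(−2λx) dx = j!/(2λ)^(j+1).
Normalization: ∫|R|² dx = 0.22321.
⟨x⟩ = 0.22321 and ⟨x²⟩ = 0.099649.
(Δx)² = 0.099649 − (0.22321)² = 0.049825.

0.0498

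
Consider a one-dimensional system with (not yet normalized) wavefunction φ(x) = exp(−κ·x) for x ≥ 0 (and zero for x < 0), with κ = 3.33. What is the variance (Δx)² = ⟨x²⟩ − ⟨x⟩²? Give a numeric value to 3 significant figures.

0.0225

Compute ⟨x⟩ and ⟨x²⟩ separately, then (Δx)² = ⟨x²⟩ − ⟨x⟩².
Every integrand reduces to terms xʲ·e^(−2κx) on [0, ∞); use ∫₀^∞ xʲ·e^(−2κx) dx = j!/(2κ)^(j+1).
Normalization: ∫|φ|² dx = 0.15015.
⟨x⟩ = 0.15015 and ⟨x²⟩ = 0.045090.
(Δx)² = 0.045090 − (0.15015)² = 0.022545.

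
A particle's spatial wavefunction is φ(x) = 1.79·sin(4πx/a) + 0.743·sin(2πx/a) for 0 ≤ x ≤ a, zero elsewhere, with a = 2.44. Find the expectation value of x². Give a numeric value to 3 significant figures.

⟨x²⟩ = ∫ x²·|φ|² dx / ∫|φ|² dx (integrals over the domain).
On 0 ≤ x ≤ a (j ≠ l): ∫sin²(jπx/a) dx = a/2, ∫sin(jπx/a)·sin(lπx/a) dx = 0; diagonal moments ∫x·sin²(jπx/a) dx = a²/4, ∫x²·sin²(jπx/a) dx = a³·(1/6 − 1/(4j²π²)); cross terms ∫x·sin(jπx/a)·sin(lπx/a) dx = 0 for j + l even and −4jla²/(π²(j² − l²)²) for j + l odd, ∫x²·sin(jπx/a)·sin(lπx/a) dx = (−1)^(j+l)·4jla³/(π²(j² − l²)²); higher powers the same way via product-to-sum and parts.
State is unnormalized: ∫|φ|² dx = 4.5825, and ∫φ*·x²·φ dx = 9.8397, so ⟨x²⟩ = 9.8397 / 4.5825.
⟨x²⟩ = 2.1472.

2.15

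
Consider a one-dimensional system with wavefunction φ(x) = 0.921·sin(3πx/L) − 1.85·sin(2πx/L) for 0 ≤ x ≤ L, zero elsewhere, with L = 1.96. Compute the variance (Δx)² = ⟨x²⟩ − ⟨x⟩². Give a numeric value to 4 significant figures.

0.1843

Compute ⟨x⟩ and ⟨x²⟩ separately, then (Δx)² = ⟨x²⟩ − ⟨x⟩².
On 0 ≤ x ≤ L (j ≠ l): ∫sin²(jπx/L) dx = L/2, ∫sin(jπx/L)·sin(lπx/L) dx = 0; diagonal moments ∫x·sin²(jπx/L) dx = L²/4, ∫x²·sin²(jπx/L) dx = L³·(1/6 − 1/(4j²π²)); cross terms ∫x·sin(jπx/L)·sin(lπx/L) dx = 0 for j + l even and −4jlL²/(π²(j² − l²)²) for j + l odd, ∫x²·sin(jπx/L)·sin(lπx/L) dx = (−1)^(j+l)·4jlL³/(π²(j² − l²)²); higher powers the same way via product-to-sum and parts.
Normalization: ∫|φ|² dx = 4.1853.
⟨x⟩ = 1.2842 and ⟨x²⟩ = 1.8336.
(Δx)² = 1.8336 − (1.2842)² = 0.18429.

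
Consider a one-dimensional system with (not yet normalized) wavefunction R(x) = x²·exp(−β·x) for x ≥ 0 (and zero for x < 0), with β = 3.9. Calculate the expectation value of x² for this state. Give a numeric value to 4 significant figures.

0.4931

⟨x²⟩ = ∫ x²·|R|² dx / ∫|R|² dx (integrals over the domain).
Every integrand reduces to terms xʲ·e^(−2βx) on [0, ∞); use ∫₀^∞ xʲ·e^(−2βx) dx = j!/(2β)^(j+1).
State is unnormalized: ∫|R|² dx = 0.00083126, and ∫R*·x²·R dx = 0.00040989, so ⟨x²⟩ = 0.00040989 / 0.00083126.
⟨x²⟩ = 0.49310.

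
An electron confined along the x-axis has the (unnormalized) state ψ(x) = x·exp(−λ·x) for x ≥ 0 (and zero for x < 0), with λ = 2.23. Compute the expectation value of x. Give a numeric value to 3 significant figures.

⟨x⟩ = ∫ x·|ψ|² dx / ∫|ψ|² dx (integrals over the domain).
Every integrand reduces to terms xʲ·e^(−2λx) on [0, ∞); use ∫₀^∞ xʲ·e^(−2λx) dx = j!/(2λ)^(j+1).
State is unnormalized: ∫|ψ|² dx = 0.022544, and ∫ψ*·x·ψ dx = 0.015164, so ⟨x⟩ = 0.015164 / 0.022544.
⟨x⟩ = 0.67265.

0.673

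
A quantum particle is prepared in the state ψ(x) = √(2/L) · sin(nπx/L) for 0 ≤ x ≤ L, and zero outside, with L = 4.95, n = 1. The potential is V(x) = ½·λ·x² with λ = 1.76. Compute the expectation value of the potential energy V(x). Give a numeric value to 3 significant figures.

⟨V⟩ = ∫ V(x)·|ψ|² dx.
With sin²θ = (1 − cos2θ)/2 on 0 ≤ x ≤ L: ∫sin²(nπx/L) dx = L/2, ∫x·sin²(nπx/L) dx = L²/4, ∫x²·sin²(nπx/L) dx = L³·(1/6 − 1/(4n²π²)); higher powers xᵏ the same way, integrating xᵏ·cos(2nπx/L) by parts.
⟨V⟩ = 6.0950.

6.10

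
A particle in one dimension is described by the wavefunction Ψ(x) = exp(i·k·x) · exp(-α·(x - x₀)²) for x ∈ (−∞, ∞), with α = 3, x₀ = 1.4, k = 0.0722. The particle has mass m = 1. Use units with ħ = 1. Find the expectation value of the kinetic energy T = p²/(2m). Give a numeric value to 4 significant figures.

T = −(ħ²/2m) d²/dx², so ⟨T⟩ = −(ħ²/2m) ∫ Ψ*·Ψ'' dx / ∫|Ψ|² dx; with m = 1.
Gaussian moments (u = x − x₀): ∫u^(2j)·e^(−2αu²) du = (2j−1)!!/(4α)^j · √(π/(2α)), odd powers integrate to 0; here √(π/(2α)) = 0.72360. Derivatives: Ψ′ = (ik − 2αu)·Ψ, Ψ″ = ((ik − 2αu)² − 2α)·Ψ; the odd-in-u pieces drop out.
State is unnormalized: ∫|Ψ|² dx = 0.72360, and ∫Ψ*·(−ħ²/2m · Ψ'') dx = 1.0873, so ⟨T⟩ = 1.0873 / 0.72360.
⟨T⟩ = 1.5026.

1.503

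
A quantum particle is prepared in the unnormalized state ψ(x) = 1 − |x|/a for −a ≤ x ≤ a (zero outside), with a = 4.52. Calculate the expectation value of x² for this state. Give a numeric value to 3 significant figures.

2.04

⟨x²⟩ = ∫ x²·|ψ|² dx / ∫|ψ|² dx (integrals over the domain).
ψ is even, so ∫ over [−a, a] = 2∫₀ᵃ with ψ = 1 − x/a there: ∫₀ᵃ (1 − x/a)² dx = a/3, ∫₀ᵃ x²(1 − x/a)² dx = a³/30, ∫₀ᵃ x⁴(1 − x/a)² dx = a⁵/105.
State is unnormalized: ∫|ψ|² dx = 3.0133, and ∫ψ*·x²·ψ dx = 6.1564, so ⟨x²⟩ = 6.1564 / 3.0133.
⟨x²⟩ = 2.0430.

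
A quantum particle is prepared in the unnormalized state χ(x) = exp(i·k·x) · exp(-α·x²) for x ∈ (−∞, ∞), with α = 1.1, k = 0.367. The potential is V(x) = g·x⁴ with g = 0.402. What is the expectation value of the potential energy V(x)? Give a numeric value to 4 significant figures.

0.06229

⟨V⟩ = ∫ V(x)·|χ|² dx / ∫|χ|² dx.
Gaussian moments: ∫x^(2j)·e^(−2αx²) dx = (2j−1)!!/(4α)^j · √(π/(2α)), odd powers integrate to 0; here √(π/(2α)) = 1.1950.
State is unnormalized: ∫|χ|² dx = 1.1950, and ∫χ*·V(x)·χ dx = 0.074440, so ⟨V⟩ = 0.074440 / 1.1950.
⟨V⟩ = 0.062293.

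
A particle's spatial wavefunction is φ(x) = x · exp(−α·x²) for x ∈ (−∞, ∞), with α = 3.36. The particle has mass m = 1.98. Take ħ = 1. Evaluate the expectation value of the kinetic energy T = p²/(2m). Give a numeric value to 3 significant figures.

T = −(ħ²/2m) d²/dx², so ⟨T⟩ = −(ħ²/2m) ∫ φ*·φ'' dx / ∫|φ|² dx; with m = 1.98.
Expand each integrand as polynomial × e^(−2αx²) and use ∫x^(2j)·e^(−2αx²) dx = (2j−1)!!/(4α)^j · √(π/(2α)), odd powers → 0; here √(π/(2α)) = 0.68374. Differentiate with the product rule, d/dx e^(−αx²) = −2αx·e^(−αx²).
State is unnormalized: ∫|φ|² dx = 0.050873, and ∫φ*·(−ħ²/2m · φ'') dx = 0.12950, so ⟨T⟩ = 0.12950 / 0.050873.
⟨T⟩ = 2.5455.

2.55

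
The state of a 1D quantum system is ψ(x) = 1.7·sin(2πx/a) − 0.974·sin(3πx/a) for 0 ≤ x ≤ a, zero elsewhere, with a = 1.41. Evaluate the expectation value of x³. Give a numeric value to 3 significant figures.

1.06

⟨x³⟩ = ∫ x³·|ψ|² dx / ∫|ψ|² dx (integrals over the domain).
On 0 ≤ x ≤ a (j ≠ l): ∫sin²(jπx/a) dx = a/2, ∫sin(jπx/a)·sin(lπx/a) dx = 0; diagonal moments ∫x·sin²(jπx/a) dx = a²/4, ∫x²·sin²(jπx/a) dx = a³·(1/6 − 1/(4j²π²)); cross terms ∫x·sin(jπx/a)·sin(lπx/a) dx = 0 for j + l even and −4jla²/(π²(j² − l²)²) for j + l odd, ∫x²·sin(jπx/a)·sin(lπx/a) dx = (−1)^(j+l)·4jla³/(π²(j² − l²)²); higher powers the same way via product-to-sum and parts.
State is unnormalized: ∫|ψ|² dx = 2.7063, and ∫ψ*·x³·ψ dx = 2.8770, so ⟨x³⟩ = 2.8770 / 2.7063.
⟨x³⟩ = 1.0631.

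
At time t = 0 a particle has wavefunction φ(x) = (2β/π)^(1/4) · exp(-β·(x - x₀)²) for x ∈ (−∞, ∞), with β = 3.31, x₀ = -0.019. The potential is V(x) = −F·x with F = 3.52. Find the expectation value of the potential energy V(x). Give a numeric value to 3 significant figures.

⟨V⟩ = ∫ V(x)·|φ|² dx.
Gaussian moments (u = x − x₀): ∫u^(2j)·e^(−2βu²) du = (2j−1)!!/(4β)^j · √(π/(2β)), odd powers integrate to 0; here √(π/(2β)) = 0.68888.
⟨V⟩ = 0.066880.

0.0669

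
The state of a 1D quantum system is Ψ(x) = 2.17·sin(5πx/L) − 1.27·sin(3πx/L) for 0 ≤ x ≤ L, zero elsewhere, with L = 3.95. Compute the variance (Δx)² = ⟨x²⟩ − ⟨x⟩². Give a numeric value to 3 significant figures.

Compute ⟨x⟩ and ⟨x²⟩ separately, then (Δx)² = ⟨x²⟩ − ⟨x⟩².
On 0 ≤ x ≤ L (j ≠ l): ∫sin²(jπx/L) dx = L/2, ∫sin(jπx/L)·sin(lπx/L) dx = 0; diagonal moments ∫x·sin²(jπx/L) dx = L²/4, ∫x²·sin²(jπx/L) dx = L³·(1/6 − 1/(4j²π²)); cross terms ∫x·sin(jπx/L)·sin(lπx/L) dx = 0 for j + l even and −4jlL²/(π²(j² − l²)²) for j + l odd, ∫x²·sin(jπx/L)·sin(lπx/L) dx = (−1)^(j+l)·4jlL³/(π²(j² − l²)²); higher powers the same way via product-to-sum and parts.
Normalization: ∫|Ψ|² dx = 12.486.
⟨x⟩ = 1.9750 and ⟨x²⟩ = 4.5088.
(Δx)² = 4.5088 − (1.9750)² = 0.60817.

0.608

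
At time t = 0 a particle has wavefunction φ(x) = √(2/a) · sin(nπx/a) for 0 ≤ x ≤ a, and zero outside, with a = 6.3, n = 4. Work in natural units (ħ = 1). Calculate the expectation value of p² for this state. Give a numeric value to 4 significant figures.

3.979

p² φ = −ħ² d²φ/dx²; ⟨p²⟩ = −ħ² ∫ φ*·φ'' dx.
d/dx sin(nπx/a) = (nπ/a)·cos(nπx/a) and d²/dx² sin(nπx/a) = −(nπ/a)²·sin(nπx/a); on 0 ≤ x ≤ a, ∫sin²(nπx/a) dx = a/2 and ∫sin(nπx/a)·cos(nπx/a) dx = 0.
⟨p²⟩ = 3.9787.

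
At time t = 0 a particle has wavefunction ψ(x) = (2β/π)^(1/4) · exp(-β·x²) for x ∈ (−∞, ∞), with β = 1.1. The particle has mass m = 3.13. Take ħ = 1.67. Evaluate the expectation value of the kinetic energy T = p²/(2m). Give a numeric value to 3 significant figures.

0.490

T = −(ħ²/2m) d²/dx², so ⟨T⟩ = −(ħ²/2m) ∫ ψ*·ψ'' dx; with m = 3.13.
Gaussian moments: ∫x^(2j)·e^(−2βx²) dx = (2j−1)!!/(4β)^j · √(π/(2β)), odd powers integrate to 0; here √(π/(2β)) = 1.1950. Derivatives: d/dx e^(−βx²) = −2βx·e^(−βx²), d²/dx² e^(−βx²) = (4β²x² − 2β)·e^(−βx²).
⟨T⟩ = 0.49006.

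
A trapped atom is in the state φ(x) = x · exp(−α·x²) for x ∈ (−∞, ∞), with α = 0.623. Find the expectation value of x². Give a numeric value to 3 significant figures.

1.20

⟨x²⟩ = ∫ x²·|φ|² dx / ∫|φ|² dx (integrals over the domain).
Expand each integrand as polynomial × e^(−2αx²) and use ∫x^(2j)·e^(−2αx²) dx = (2j−1)!!/(4α)^j · √(π/(2α)), odd powers → 0; here √(π/(2α)) = 1.5879.
State is unnormalized: ∫|φ|² dx = 0.63719, and ∫φ*·x²·φ dx = 0.76708, so ⟨x²⟩ = 0.76708 / 0.63719.
⟨x²⟩ = 1.2039.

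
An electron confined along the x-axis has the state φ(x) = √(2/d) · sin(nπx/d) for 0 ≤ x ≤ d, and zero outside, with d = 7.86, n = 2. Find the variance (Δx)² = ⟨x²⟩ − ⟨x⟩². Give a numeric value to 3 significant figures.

Compute ⟨x⟩ and ⟨x²⟩ separately, then (Δx)² = ⟨x²⟩ − ⟨x⟩².
With sin²θ = (1 − cos2θ)/2 on 0 ≤ x ≤ d: ∫sin²(nπx/d) dx = d/2, ∫x·sin²(nπx/d) dx = d²/4, ∫x²·sin²(nπx/d) dx = d³·(1/6 − 1/(4n²π²)); higher powers xᵏ the same way, integrating xᵏ·cos(2nπx/d) by parts.
⟨x⟩ = 3.9300 and ⟨x²⟩ = 19.811.
(Δx)² = 19.811 − (3.9300)² = 4.3659.

4.37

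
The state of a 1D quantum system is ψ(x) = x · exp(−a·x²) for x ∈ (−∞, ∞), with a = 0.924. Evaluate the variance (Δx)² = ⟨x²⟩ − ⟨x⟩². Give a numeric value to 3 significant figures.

Compute ⟨x⟩ and ⟨x²⟩ separately, then (Δx)² = ⟨x²⟩ − ⟨x⟩².
Expand each integrand as polynomial × e^(−2ax²) and use ∫x^(2j)·e^(−2ax²) dx = (2j−1)!!/(4a)^j · √(π/(2a)), odd powers → 0; here √(π/(2a)) = 1.3038.
Normalization: ∫|ψ|² dx = 0.35277.
⟨x⟩ = 0.0000 and ⟨x²⟩ = 0.81169.
(Δx)² = 0.81169 − (0.0000)² = 0.81169.

0.812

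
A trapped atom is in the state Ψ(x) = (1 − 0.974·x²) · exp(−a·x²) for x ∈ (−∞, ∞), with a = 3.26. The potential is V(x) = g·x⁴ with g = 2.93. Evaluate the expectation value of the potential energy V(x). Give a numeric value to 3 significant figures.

⟨V⟩ = ∫ V(x)·|Ψ|² dx / ∫|Ψ|² dx.
Expand each integrand as polynomial × e^(−2ax²) and use ∫x^(2j)·e^(−2ax²) dx = (2j−1)!!/(4a)^j · √(π/(2a)), odd powers → 0; here √(π/(2a)) = 0.69415.
State is unnormalized: ∫|Ψ|² dx = 0.60207, and ∫Ψ*·V(x)·Ψ dx = 0.016087, so ⟨V⟩ = 0.016087 / 0.60207.
⟨V⟩ = 0.026720.

0.0267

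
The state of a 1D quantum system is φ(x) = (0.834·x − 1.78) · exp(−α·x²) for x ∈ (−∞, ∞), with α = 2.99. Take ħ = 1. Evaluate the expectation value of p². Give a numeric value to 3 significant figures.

p² φ = −ħ² d²φ/dx²; ⟨p²⟩ = −ħ² ∫ φ*·φ'' dx / ∫|φ|² dx.
Expand each integrand as polynomial × e^(−2αx²) and use ∫x^(2j)·e^(−2αx²) dx = (2j−1)!!/(4α)^j · √(π/(2α)), odd powers → 0; here √(π/(2α)) = 0.72481. Differentiate with the product rule, d/dx e^(−αx²) = −2αx·e^(−αx²).
State is unnormalized: ∫|φ|² dx = 2.3386, and ∫φ*·(−ħ² φ'') dx = 7.2446, so ⟨p²⟩ = 7.2446 / 2.3386.
⟨p²⟩ = 3.0978.

3.10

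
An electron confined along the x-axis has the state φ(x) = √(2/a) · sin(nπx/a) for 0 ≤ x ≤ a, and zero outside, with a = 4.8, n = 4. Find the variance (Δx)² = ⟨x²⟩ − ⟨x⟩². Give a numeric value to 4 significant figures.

1.847

Compute ⟨x⟩ and ⟨x²⟩ separately, then (Δx)² = ⟨x²⟩ − ⟨x⟩².
With sin²θ = (1 − cos2θ)/2 on 0 ≤ x ≤ a: ∫sin²(nπx/a) dx = a/2, ∫x·sin²(nπx/a) dx = a²/4, ∫x²·sin²(nπx/a) dx = a³·(1/6 − 1/(4n²π²)); higher powers xᵏ the same way, integrating xᵏ·cos(2nπx/a) by parts.
⟨x⟩ = 2.4000 and ⟨x²⟩ = 7.6070.
(Δx)² = 7.6070 − (2.4000)² = 1.8470.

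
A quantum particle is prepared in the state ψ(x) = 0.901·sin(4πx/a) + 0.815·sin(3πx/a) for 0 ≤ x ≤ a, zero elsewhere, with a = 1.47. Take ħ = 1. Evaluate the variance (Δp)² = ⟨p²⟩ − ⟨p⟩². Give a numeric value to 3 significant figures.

58.7

Compute ⟨p⟩ and ⟨p²⟩ separately; (Δp)² = ⟨p²⟩ − ⟨p⟩².
d²/dx² sin(jπx/a) = −(jπ/a)²·sin(jπx/a); on 0 ≤ x ≤ a, ∫sin²(jπx/a) dx = a/2 and ∫sin(jπx/a)·sin(lπx/a) dx = 0 for j ≠ l, so only diagonal terms survive in ∫|ψ|² and ∫ψ·ψ″; ∫ψ·ψ′ dx = [ψ²/2] between the walls = 0.
Normalization: ∫|ψ|² dx = 1.0849.
⟨p⟩ = 0.0000 and ⟨p²⟩ = 58.690.
(Δp)² = 58.690 − (0.0000)² = 58.690.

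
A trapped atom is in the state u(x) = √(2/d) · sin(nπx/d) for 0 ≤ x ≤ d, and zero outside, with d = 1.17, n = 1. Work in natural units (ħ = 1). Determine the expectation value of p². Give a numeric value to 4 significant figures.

7.210

p² u = −ħ² d²u/dx²; ⟨p²⟩ = −ħ² ∫ u*·u'' dx.
d/dx sin(nπx/d) = (nπ/d)·cos(nπx/d) and d²/dx² sin(nπx/d) = −(nπ/d)²·sin(nπx/d); on 0 ≤ x ≤ d, ∫sin²(nπx/d) dx = d/2 and ∫sin(nπx/d)·cos(nπx/d) dx = 0.
⟨p²⟩ = 7.2099.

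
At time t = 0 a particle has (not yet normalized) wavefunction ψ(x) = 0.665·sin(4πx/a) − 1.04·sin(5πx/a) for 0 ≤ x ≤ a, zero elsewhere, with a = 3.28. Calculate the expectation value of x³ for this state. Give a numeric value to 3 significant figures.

14.4

⟨x³⟩ = ∫ x³·|ψ|² dx / ∫|ψ|² dx (integrals over the domain).
On 0 ≤ x ≤ a (j ≠ l): ∫sin²(jπx/a) dx = a/2, ∫sin(jπx/a)·sin(lπx/a) dx = 0; diagonal moments ∫x·sin²(jπx/a) dx = a²/4, ∫x²·sin²(jπx/a) dx = a³·(1/6 − 1/(4j²π²)); cross terms ∫x·sin(jπx/a)·sin(lπx/a) dx = 0 for j + l even and −4jla²/(π²(j² − l²)²) for j + l odd, ∫x²·sin(jπx/a)·sin(lπx/a) dx = (−1)^(j+l)·4jla³/(π²(j² − l²)²); higher powers the same way via product-to-sum and parts.
State is unnormalized: ∫|ψ|² dx = 2.4991, and ∫ψ*·x³·ψ dx = 35.906, so ⟨x³⟩ = 35.906 / 2.4991.
⟨x³⟩ = 14.368.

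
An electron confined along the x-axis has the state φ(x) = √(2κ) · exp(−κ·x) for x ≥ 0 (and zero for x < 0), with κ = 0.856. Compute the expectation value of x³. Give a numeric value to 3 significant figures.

1.20

⟨x³⟩ = ∫ x³·|φ|² dx (integrals over the domain).
Every integrand reduces to terms xʲ·e^(−2κx) on [0, ∞); use ∫₀^∞ xʲ·e^(−2κx) dx = j!/(2κ)^(j+1).
⟨x³⟩ = 1.1957.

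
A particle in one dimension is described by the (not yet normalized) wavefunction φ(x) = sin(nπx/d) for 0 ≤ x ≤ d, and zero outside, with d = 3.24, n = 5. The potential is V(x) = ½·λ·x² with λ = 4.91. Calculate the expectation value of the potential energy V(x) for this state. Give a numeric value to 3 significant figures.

8.54

⟨V⟩ = ∫ V(x)·|φ|² dx / ∫|φ|² dx.
With sin²θ = (1 − cos2θ)/2 on 0 ≤ x ≤ d: ∫sin²(nπx/d) dx = d/2, ∫x·sin²(nπx/d) dx = d²/4, ∫x²·sin²(nπx/d) dx = d³·(1/6 − 1/(4n²π²)); higher powers xᵏ the same way, integrating xᵏ·cos(2nπx/d) by parts.
State is unnormalized: ∫|φ|² dx = 1.6200, and ∫φ*·V(x)·φ dx = 13.832, so ⟨V⟩ = 13.832 / 1.6200.
⟨V⟩ = 8.5383.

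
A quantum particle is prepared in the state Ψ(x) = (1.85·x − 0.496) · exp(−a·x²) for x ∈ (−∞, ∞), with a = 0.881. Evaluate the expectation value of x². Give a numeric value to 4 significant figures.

⟨x²⟩ = ∫ x²·|Ψ|² dx / ∫|Ψ|² dx (integrals over the domain).
Expand each integrand as polynomial × e^(−2ax²) and use ∫x^(2j)·e^(−2ax²) dx = (2j−1)!!/(4a)^j · √(π/(2a)), odd powers → 0; here √(π/(2a)) = 1.3353.
State is unnormalized: ∫|Ψ|² dx = 1.6253, and ∫Ψ*·x²·Ψ dx = 1.1972, so ⟨x²⟩ = 1.1972 / 1.6253.
⟨x²⟩ = 0.73660.

0.7366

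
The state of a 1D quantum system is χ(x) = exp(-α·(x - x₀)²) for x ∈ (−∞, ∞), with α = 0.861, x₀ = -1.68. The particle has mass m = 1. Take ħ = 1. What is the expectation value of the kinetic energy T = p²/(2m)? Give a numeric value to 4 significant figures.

0.4305

T = −(ħ²/2m) d²/dx², so ⟨T⟩ = −(ħ²/2m) ∫ χ*·χ'' dx / ∫|χ|² dx; with m = 1.
Gaussian moments (u = x − x₀): ∫u^(2j)·e^(−2αu²) du = (2j−1)!!/(4α)^j · √(π/(2α)), odd powers integrate to 0; here √(π/(2α)) = 1.3507. Derivatives: d/dx e^(−αu²) = −2αu·e^(−αu²), d²/dx² e^(−αu²) = (4α²u² − 2α)·e^(−αu²).
State is unnormalized: ∫|χ|² dx = 1.3507, and ∫χ*·(−ħ²/2m · χ'') dx = 0.58148, so ⟨T⟩ = 0.58148 / 1.3507.
⟨T⟩ = 0.43050.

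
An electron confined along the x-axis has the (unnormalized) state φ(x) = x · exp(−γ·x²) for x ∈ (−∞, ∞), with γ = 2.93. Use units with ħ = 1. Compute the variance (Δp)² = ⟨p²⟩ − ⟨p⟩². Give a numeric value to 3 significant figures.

Compute ⟨p⟩ and ⟨p²⟩ separately; (Δp)² = ⟨p²⟩ − ⟨p⟩².
Expand each integrand as polynomial × e^(−2γx²) and use ∫x^(2j)·e^(−2γx²) dx = (2j−1)!!/(4γ)^j · √(π/(2γ)), odd powers → 0; here √(π/(2γ)) = 0.73219. Differentiate with the product rule, d/dx e^(−γx²) = −2γx·e^(−γx²).
Normalization: ∫|φ|² dx = 0.062474.
⟨p⟩ = 0.0000 and ⟨p²⟩ = 8.7900.
(Δp)² = 8.7900 − (0.0000)² = 8.7900.

8.79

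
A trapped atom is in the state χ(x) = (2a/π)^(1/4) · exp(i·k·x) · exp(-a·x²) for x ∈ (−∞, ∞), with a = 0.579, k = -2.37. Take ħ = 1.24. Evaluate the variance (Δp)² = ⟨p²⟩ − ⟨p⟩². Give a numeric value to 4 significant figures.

0.8903

Compute ⟨p⟩ and ⟨p²⟩ separately; (Δp)² = ⟨p²⟩ − ⟨p⟩².
Gaussian moments: ∫x^(2j)·e^(−2ax²) dx = (2j−1)!!/(4a)^j · √(π/(2a)), odd powers integrate to 0; here √(π/(2a)) = 1.6471. Derivatives: χ′ = (ik − 2ax)·χ, χ″ = ((ik − 2ax)² − 2a)·χ; the odd-in-x pieces drop out.
⟨p⟩ = -2.9388 and ⟨p²⟩ = 9.5268.
(Δp)² = 9.5268 − (-2.9388)² = 0.89027.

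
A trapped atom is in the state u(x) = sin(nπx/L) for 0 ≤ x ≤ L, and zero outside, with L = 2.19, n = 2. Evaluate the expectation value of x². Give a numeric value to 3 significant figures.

1.54

⟨x²⟩ = ∫ x²·|u|² dx / ∫|u|² dx (integrals over the domain).
With sin²θ = (1 − cos2θ)/2 on 0 ≤ x ≤ L: ∫sin²(nπx/L) dx = L/2, ∫x·sin²(nπx/L) dx = L²/4, ∫x²·sin²(nπx/L) dx = L³·(1/6 − 1/(4n²π²)); higher powers xᵏ the same way, integrating xᵏ·cos(2nπx/L) by parts.
State is unnormalized: ∫|u|² dx = 1.0950, and ∫u*·x²·u dx = 1.6841, so ⟨x²⟩ = 1.6841 / 1.0950.
⟨x²⟩ = 1.5380.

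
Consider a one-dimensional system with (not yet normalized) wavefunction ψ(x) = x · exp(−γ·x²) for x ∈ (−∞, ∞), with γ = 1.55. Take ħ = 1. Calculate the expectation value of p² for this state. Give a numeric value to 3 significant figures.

p² ψ = −ħ² d²ψ/dx²; ⟨p²⟩ = −ħ² ∫ ψ*·ψ'' dx / ∫|ψ|² dx.
Expand each integrand as polynomial × e^(−2γx²) and use ∫x^(2j)·e^(−2γx²) dx = (2j−1)!!/(4γ)^j · √(π/(2γ)), odd powers → 0; here √(π/(2γ)) = 1.0067. Differentiate with the product rule, d/dx e^(−γx²) = −2γx·e^(−γx²).
State is unnormalized: ∫|ψ|² dx = 0.16237, and ∫ψ*·(−ħ² ψ'') dx = 0.75501, so ⟨p²⟩ = 0.75501 / 0.16237.
⟨p²⟩ = 4.6500.

4.65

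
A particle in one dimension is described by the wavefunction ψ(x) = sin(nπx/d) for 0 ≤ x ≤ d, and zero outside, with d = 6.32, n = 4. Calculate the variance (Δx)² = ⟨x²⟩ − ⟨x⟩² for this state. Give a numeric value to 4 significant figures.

Compute ⟨x⟩ and ⟨x²⟩ separately, then (Δx)² = ⟨x²⟩ − ⟨x⟩².
With sin²θ = (1 − cos2θ)/2 on 0 ≤ x ≤ d: ∫sin²(nπx/d) dx = d/2, ∫x·sin²(nπx/d) dx = d²/4, ∫x²·sin²(nπx/d) dx = d³·(1/6 − 1/(4n²π²)); higher powers xᵏ the same way, integrating xᵏ·cos(2nπx/d) by parts.
Normalization: ∫|ψ|² dx = 3.1600.
⟨x⟩ = 3.1600 and ⟨x²⟩ = 13.188.
(Δx)² = 13.188 − (3.1600)² = 3.2021.

3.202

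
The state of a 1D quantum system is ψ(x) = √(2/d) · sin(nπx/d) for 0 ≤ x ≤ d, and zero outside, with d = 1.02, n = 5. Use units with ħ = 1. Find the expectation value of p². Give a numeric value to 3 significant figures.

237.

p² ψ = −ħ² d²ψ/dx²; ⟨p²⟩ = −ħ² ∫ ψ*·ψ'' dx.
d/dx sin(nπx/d) = (nπ/d)·cos(nπx/d) and d²/dx² sin(nπx/d) = −(nπ/d)²·sin(nπx/d); on 0 ≤ x ≤ d, ∫sin²(nπx/d) dx = d/2 and ∫sin(nπx/d)·cos(nπx/d) dx = 0.
⟨p²⟩ = 237.16.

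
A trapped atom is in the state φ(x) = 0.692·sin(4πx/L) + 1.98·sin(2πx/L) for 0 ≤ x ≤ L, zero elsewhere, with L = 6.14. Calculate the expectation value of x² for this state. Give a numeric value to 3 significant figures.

⟨x²⟩ = ∫ x²·|φ|² dx / ∫|φ|² dx (integrals over the domain).
On 0 ≤ x ≤ L (j ≠ l): ∫sin²(jπx/L) dx = L/2, ∫sin(jπx/L)·sin(lπx/L) dx = 0; diagonal moments ∫x·sin²(jπx/L) dx = L²/4, ∫x²·sin²(jπx/L) dx = L³·(1/6 − 1/(4j²π²)); cross terms ∫x·sin(jπx/L)·sin(lπx/L) dx = 0 for j + l even and −4jlL²/(π²(j² − l²)²) for j + l odd, ∫x²·sin(jπx/L)·sin(lπx/L) dx = (−1)^(j+l)·4jlL³/(π²(j² − l²)²); higher powers the same way via product-to-sum and parts.
State is unnormalized: ∫|φ|² dx = 13.506, and ∫φ*·x²·φ dx = 178.08, so ⟨x²⟩ = 178.08 / 13.506.
⟨x²⟩ = 13.186.

13.2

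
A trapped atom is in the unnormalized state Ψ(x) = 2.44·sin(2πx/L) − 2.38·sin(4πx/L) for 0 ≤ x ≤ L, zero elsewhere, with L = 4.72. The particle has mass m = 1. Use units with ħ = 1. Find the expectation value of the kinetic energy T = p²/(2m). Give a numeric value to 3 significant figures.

T = −(ħ²/2m) d²/dx², so ⟨T⟩ = −(ħ²/2m) ∫ Ψ*·Ψ'' dx / ∫|Ψ|² dx; with m = 1.
d²/dx² sin(jπx/L) = −(jπ/L)²·sin(jπx/L); on 0 ≤ x ≤ L, ∫sin²(jπx/L) dx = L/2 and ∫sin(jπx/L)·sin(lπx/L) dx = 0 for j ≠ l, so only diagonal terms survive in ∫|Ψ|² and ∫Ψ·Ψ″; ∫Ψ·Ψ′ dx = [Ψ²/2] between the walls = 0.
State is unnormalized: ∫|Ψ|² dx = 27.418, and ∫Ψ*·(−ħ²/2m · Ψ'') dx = 59.827, so ⟨T⟩ = 59.827 / 27.418.
⟨T⟩ = 2.1820.

2.18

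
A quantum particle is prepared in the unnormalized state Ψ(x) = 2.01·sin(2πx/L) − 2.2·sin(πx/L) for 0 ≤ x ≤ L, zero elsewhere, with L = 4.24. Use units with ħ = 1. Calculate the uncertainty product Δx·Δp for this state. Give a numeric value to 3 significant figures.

0.644

Δx = √(⟨x²⟩−⟨x⟩²), Δp = √(⟨p²⟩−⟨p⟩²).
On 0 ≤ x ≤ L (j ≠ l): ∫sin²(jπx/L) dx = L/2, ∫sin(jπx/L)·sin(lπx/L) dx = 0; diagonal moments ∫x·sin²(jπx/L) dx = L²/4, ∫x²·sin²(jπx/L) dx = L³·(1/6 − 1/(4j²π²)); cross terms ∫x·sin(jπx/L)·sin(lπx/L) dx = 0 for j + l even and −4jlL²/(π²(j² − l²)²) for j + l odd, ∫x²·sin(jπx/L)·sin(lπx/L) dx = (−1)^(j+l)·4jlL³/(π²(j² − l²)²); higher powers the same way via product-to-sum and parts. d²/dx² sin(jπx/L) = −(jπ/L)²·sin(jπx/L); on 0 ≤ x ≤ L, ∫sin²(jπx/L) dx = L/2 and ∫sin(jπx/L)·sin(lπx/L) dx = 0 for j ≠ l, so only diagonal terms survive in ∫|Ψ|² and ∫Ψ·Ψ″; ∫Ψ·Ψ′ dx = [Ψ²/2] between the walls = 0.
Normalization: ∫|Ψ|² dx = 18.826.
⟨x⟩ = 2.8806, ⟨x²⟩ = 8.6176 ⇒ Δx = 0.56532.
⟨p⟩ = 0.0000, ⟨p²⟩ = 1.2983 ⇒ Δp = 1.1394.
Δx·Δp = 0.64414.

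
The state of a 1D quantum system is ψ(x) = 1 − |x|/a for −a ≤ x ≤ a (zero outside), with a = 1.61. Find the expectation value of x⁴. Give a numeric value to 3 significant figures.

0.192

⟨x⁴⟩ = ∫ x⁴·|ψ|² dx / ∫|ψ|² dx (integrals over the domain).
ψ is even, so ∫ over [−a, a] = 2∫₀ᵃ with ψ = 1 − x/a there: ∫₀ᵃ (1 − x/a)² dx = a/3, ∫₀ᵃ x²(1 − x/a)² dx = a³/30, ∫₀ᵃ x⁴(1 − x/a)² dx = a⁵/105.
State is unnormalized: ∫|ψ|² dx = 1.0733, and ∫ψ*·x⁴·ψ dx = 0.20605, so ⟨x⁴⟩ = 0.20605 / 1.0733.
⟨x⁴⟩ = 0.19197.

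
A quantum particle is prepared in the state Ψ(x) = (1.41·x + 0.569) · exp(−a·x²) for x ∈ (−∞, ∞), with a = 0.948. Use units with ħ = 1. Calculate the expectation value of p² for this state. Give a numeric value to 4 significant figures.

p² Ψ = −ħ² d²Ψ/dx²; ⟨p²⟩ = −ħ² ∫ Ψ*·Ψ'' dx / ∫|Ψ|² dx.
Expand each integrand as polynomial × e^(−2ax²) and use ∫x^(2j)·e^(−2ax²) dx = (2j−1)!!/(4a)^j · √(π/(2a)), odd powers → 0; here √(π/(2a)) = 1.2872. Differentiate with the product rule, d/dx e^(−ax²) = −2ax·e^(−ax²).
State is unnormalized: ∫|Ψ|² dx = 1.0916, and ∫Ψ*·(−ħ² Ψ'') dx = 2.3144, so ⟨p²⟩ = 2.3144 / 1.0916.
⟨p²⟩ = 2.1202.

2.120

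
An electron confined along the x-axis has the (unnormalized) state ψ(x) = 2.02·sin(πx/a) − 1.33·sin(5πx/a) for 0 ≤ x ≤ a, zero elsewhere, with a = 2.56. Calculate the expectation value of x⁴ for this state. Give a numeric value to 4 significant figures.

⟨x⁴⟩ = ∫ x⁴·|ψ|² dx / ∫|ψ|² dx (integrals over the domain).
On 0 ≤ x ≤ a (j ≠ l): ∫sin²(jπx/a) dx = a/2, ∫sin(jπx/a)·sin(lπx/a) dx = 0; diagonal moments ∫x·sin²(jπx/a) dx = a²/4, ∫x²·sin²(jπx/a) dx = a³·(1/6 − 1/(4j²π²)); cross terms ∫x·sin(jπx/a)·sin(lπx/a) dx = 0 for j + l even and −4jla²/(π²(j² − l²)²) for j + l odd, ∫x²·sin(jπx/a)·sin(lπx/a) dx = (−1)^(j+l)·4jla³/(π²(j² − l²)²); higher powers the same way via product-to-sum and parts.
State is unnormalized: ∫|ψ|² dx = 7.4871, and ∫ψ*·x⁴·ψ dx = 40.719, so ⟨x⁴⟩ = 40.719 / 7.4871.
⟨x⁴⟩ = 5.4385.

5.439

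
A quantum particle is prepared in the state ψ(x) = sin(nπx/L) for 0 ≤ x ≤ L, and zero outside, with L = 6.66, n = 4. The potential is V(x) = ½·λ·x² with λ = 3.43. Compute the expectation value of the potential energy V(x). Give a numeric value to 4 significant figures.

⟨V⟩ = ∫ V(x)·|ψ|² dx / ∫|ψ|² dx.
With sin²θ = (1 − cos2θ)/2 on 0 ≤ x ≤ L: ∫sin²(nπx/L) dx = L/2, ∫x·sin²(nπx/L) dx = L²/4, ∫x²·sin²(nπx/L) dx = L³·(1/6 − 1/(4n²π²)); higher powers xᵏ the same way, integrating xᵏ·cos(2nπx/L) by parts.
State is unnormalized: ∫|ψ|² dx = 3.3300, and ∫ψ*·V(x)·ψ dx = 83.635, so ⟨V⟩ = 83.635 / 3.3300.
⟨V⟩ = 25.116.

25.12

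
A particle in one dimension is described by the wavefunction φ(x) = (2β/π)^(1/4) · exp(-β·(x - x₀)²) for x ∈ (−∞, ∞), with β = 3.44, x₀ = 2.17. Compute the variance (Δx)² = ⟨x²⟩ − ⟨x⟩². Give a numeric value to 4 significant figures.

0.07267

Compute ⟨x⟩ and ⟨x²⟩ separately, then (Δx)² = ⟨x²⟩ − ⟨x⟩².
Gaussian moments (u = x − x₀): ∫u^(2j)·e^(−2βu²) du = (2j−1)!!/(4β)^j · √(π/(2β)), odd powers integrate to 0; here √(π/(2β)) = 0.67574.
⟨x⟩ = 2.1700 and ⟨x²⟩ = 4.7816.
(Δx)² = 4.7816 − (2.1700)² = 0.072674.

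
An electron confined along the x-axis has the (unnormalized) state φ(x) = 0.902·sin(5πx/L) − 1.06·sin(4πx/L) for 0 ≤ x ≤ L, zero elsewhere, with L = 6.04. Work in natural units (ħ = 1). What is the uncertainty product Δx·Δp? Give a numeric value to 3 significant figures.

2.85

Δx = √(⟨x²⟩−⟨x⟩²), Δp = √(⟨p²⟩−⟨p⟩²).
On 0 ≤ x ≤ L (j ≠ l): ∫sin²(jπx/L) dx = L/2, ∫sin(jπx/L)·sin(lπx/L) dx = 0; diagonal moments ∫x·sin²(jπx/L) dx = L²/4, ∫x²·sin²(jπx/L) dx = L³·(1/6 − 1/(4j²π²)); cross terms ∫x·sin(jπx/L)·sin(lπx/L) dx = 0 for j + l even and −4jlL²/(π²(j² − l²)²) for j + l odd, ∫x²·sin(jπx/L)·sin(lπx/L) dx = (−1)^(j+l)·4jlL³/(π²(j² − l²)²); higher powers the same way via product-to-sum and parts. d²/dx² sin(jπx/L) = −(jπ/L)²·sin(jπx/L); on 0 ≤ x ≤ L, ∫sin²(jπx/L) dx = L/2 and ∫sin(jπx/L)·sin(lπx/L) dx = 0 for j ≠ l, so only diagonal terms survive in ∫|φ|² and ∫φ·φ″; ∫φ·φ′ dx = [φ²/2] between the walls = 0.
Normalization: ∫|φ|² dx = 5.8504.
⟨x⟩ = 4.2133, ⟨x²⟩ = 19.270 ⇒ Δx = 1.2321.
⟨p⟩ = 0.0000, ⟨p²⟩ = 5.3512 ⇒ Δp = 2.3133.
Δx·Δp = 2.8503.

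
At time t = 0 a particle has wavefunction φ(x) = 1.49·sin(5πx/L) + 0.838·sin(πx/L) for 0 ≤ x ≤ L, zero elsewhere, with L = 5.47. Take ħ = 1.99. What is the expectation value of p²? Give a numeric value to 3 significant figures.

p² φ = −ħ² d²φ/dx²; ⟨p²⟩ = −ħ² ∫ φ*·φ'' dx / ∫|φ|² dx.
d²/dx² sin(jπx/L) = −(jπ/L)²·sin(jπx/L); on 0 ≤ x ≤ L, ∫sin²(jπx/L) dx = L/2 and ∫sin(jπx/L)·sin(lπx/L) dx = 0 for j ≠ l, so only diagonal terms survive in ∫|φ|² and ∫φ·φ″; ∫φ·φ′ dx = [φ²/2] between the walls = 0.
State is unnormalized: ∫|φ|² dx = 7.9926, and ∫φ*·(−ħ² φ'') dx = 200.80, so ⟨p²⟩ = 200.80 / 7.9926.
⟨p²⟩ = 25.123.

25.1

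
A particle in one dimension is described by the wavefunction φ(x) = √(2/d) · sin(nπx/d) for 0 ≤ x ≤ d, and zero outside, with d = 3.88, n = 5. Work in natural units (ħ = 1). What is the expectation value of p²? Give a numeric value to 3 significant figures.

p² φ = −ħ² d²φ/dx²; ⟨p²⟩ = −ħ² ∫ φ*·φ'' dx.
d/dx sin(nπx/d) = (nπ/d)·cos(nπx/d) and d²/dx² sin(nπx/d) = −(nπ/d)²·sin(nπx/d); on 0 ≤ x ≤ d, ∫sin²(nπx/d) dx = d/2 and ∫sin(nπx/d)·cos(nπx/d) dx = 0.
⟨p²⟩ = 16.390.

16.4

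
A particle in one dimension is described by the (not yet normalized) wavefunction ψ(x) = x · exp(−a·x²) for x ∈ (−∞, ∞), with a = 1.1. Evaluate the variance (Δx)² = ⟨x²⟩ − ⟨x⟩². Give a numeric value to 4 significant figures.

Compute ⟨x⟩ and ⟨x²⟩ separately, then (Δx)² = ⟨x²⟩ − ⟨x⟩².
Expand each integrand as polynomial × e^(−2ax²) and use ∫x^(2j)·e^(−2ax²) dx = (2j−1)!!/(4a)^j · √(π/(2a)), odd powers → 0; here √(π/(2a)) = 1.1950.
Normalization: ∫|ψ|² dx = 0.27159.
⟨x⟩ = 0.0000 and ⟨x²⟩ = 0.68182.
(Δx)² = 0.68182 − (0.0000)² = 0.68182.

0.6818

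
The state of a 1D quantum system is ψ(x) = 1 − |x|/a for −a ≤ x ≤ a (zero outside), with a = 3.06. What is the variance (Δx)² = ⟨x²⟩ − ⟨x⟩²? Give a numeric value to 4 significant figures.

Compute ⟨x⟩ and ⟨x²⟩ separately, then (Δx)² = ⟨x²⟩ − ⟨x⟩².
ψ is even, so ∫ over [−a, a] = 2∫₀ᵃ with ψ = 1 − x/a there: ∫₀ᵃ (1 − x/a)² dx = a/3, ∫₀ᵃ x²(1 − x/a)² dx = a³/30, ∫₀ᵃ x⁴(1 − x/a)² dx = a⁵/105.
Normalization: ∫|ψ|² dx = 2.0400.
⟨x⟩ = 0.0000 and ⟨x²⟩ = 0.93636.
(Δx)² = 0.93636 − (0.0000)² = 0.93636.

0.9364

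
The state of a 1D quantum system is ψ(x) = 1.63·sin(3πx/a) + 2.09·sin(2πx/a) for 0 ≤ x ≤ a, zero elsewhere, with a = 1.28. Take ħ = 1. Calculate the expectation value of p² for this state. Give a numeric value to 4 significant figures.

p² ψ = −ħ² d²ψ/dx²; ⟨p²⟩ = −ħ² ∫ ψ*·ψ'' dx / ∫|ψ|² dx.
d²/dx² sin(jπx/a) = −(jπ/a)²·sin(jπx/a); on 0 ≤ x ≤ a, ∫sin²(jπx/a) dx = a/2 and ∫sin(jπx/a)·sin(lπx/a) dx = 0 for j ≠ l, so only diagonal terms survive in ∫|ψ|² and ∫ψ·ψ″; ∫ψ·ψ′ dx = [ψ²/2] between the walls = 0.
State is unnormalized: ∫|ψ|² dx = 4.4960, and ∫ψ*·(−ħ² ψ'') dx = 159.55, so ⟨p²⟩ = 159.55 / 4.4960.
⟨p²⟩ = 35.487.

35.49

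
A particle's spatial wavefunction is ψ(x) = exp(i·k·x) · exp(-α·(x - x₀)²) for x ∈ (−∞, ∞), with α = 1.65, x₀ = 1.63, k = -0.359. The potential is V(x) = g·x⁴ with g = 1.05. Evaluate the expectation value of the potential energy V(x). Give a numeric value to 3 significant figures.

10.0

⟨V⟩ = ∫ V(x)·|ψ|² dx / ∫|ψ|² dx.
Gaussian moments (u = x − x₀): ∫u^(2j)·e^(−2αu²) du = (2j−1)!!/(4α)^j · √(π/(2α)), odd powers integrate to 0; here √(π/(2α)) = 0.97570.
State is unnormalized: ∫|ψ|² dx = 0.97570, and ∫ψ*·V(x)·ψ dx = 9.7771, so ⟨V⟩ = 9.7771 / 0.97570.
⟨V⟩ = 10.021.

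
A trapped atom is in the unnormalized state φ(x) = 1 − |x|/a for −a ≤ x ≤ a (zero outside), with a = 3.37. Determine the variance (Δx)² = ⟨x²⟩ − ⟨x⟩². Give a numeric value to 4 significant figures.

1.136

Compute ⟨x⟩ and ⟨x²⟩ separately, then (Δx)² = ⟨x²⟩ − ⟨x⟩².
φ is even, so ∫ over [−a, a] = 2∫₀ᵃ with φ = 1 − x/a there: ∫₀ᵃ (1 − x/a)² dx = a/3, ∫₀ᵃ x²(1 − x/a)² dx = a³/30, ∫₀ᵃ x⁴(1 − x/a)² dx = a⁵/105.
Normalization: ∫|φ|² dx = 2.2467.
⟨x⟩ = 0.0000 and ⟨x²⟩ = 1.1357.
(Δx)² = 1.1357 − (0.0000)² = 1.1357.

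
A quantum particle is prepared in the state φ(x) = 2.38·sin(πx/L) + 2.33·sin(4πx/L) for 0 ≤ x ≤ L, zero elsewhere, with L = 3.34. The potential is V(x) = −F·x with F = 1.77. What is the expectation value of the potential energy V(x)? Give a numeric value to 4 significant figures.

-2.871

⟨V⟩ = ∫ V(x)·|φ|² dx / ∫|φ|² dx.
On 0 ≤ x ≤ L (j ≠ l): ∫sin²(jπx/L) dx = L/2, ∫sin(jπx/L)·sin(lπx/L) dx = 0; diagonal moments ∫x·sin²(jπx/L) dx = L²/4, ∫x²·sin²(jπx/L) dx = L³·(1/6 − 1/(4j²π²)); cross terms ∫x·sin(jπx/L)·sin(lπx/L) dx = 0 for j + l even and −4jlL²/(π²(j² − l²)²) for j + l odd, ∫x²·sin(jπx/L)·sin(lπx/L) dx = (−1)^(j+l)·4jlL³/(π²(j² − l²)²); higher powers the same way via product-to-sum and parts.
State is unnormalized: ∫|φ|² dx = 18.526, and ∫φ*·V(x)·φ dx = -53.183, so ⟨V⟩ = -53.183 / 18.526.
⟨V⟩ = -2.8707.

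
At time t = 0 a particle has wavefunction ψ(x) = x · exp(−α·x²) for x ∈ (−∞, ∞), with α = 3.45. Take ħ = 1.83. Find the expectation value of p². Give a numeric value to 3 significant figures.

34.7

p² ψ = −ħ² d²ψ/dx²; ⟨p²⟩ = −ħ² ∫ ψ*·ψ'' dx / ∫|ψ|² dx.
Expand each integrand as polynomial × e^(−2αx²) and use ∫x^(2j)·e^(−2αx²) dx = (2j−1)!!/(4α)^j · √(π/(2α)), odd powers → 0; here √(π/(2α)) = 0.67476. Differentiate with the product rule, d/dx e^(−αx²) = −2αx·e^(−αx²).
State is unnormalized: ∫|ψ|² dx = 0.048896, and ∫ψ*·(−ħ² ψ'') dx = 1.6948, so ⟨p²⟩ = 1.6948 / 0.048896.
⟨p²⟩ = 34.661.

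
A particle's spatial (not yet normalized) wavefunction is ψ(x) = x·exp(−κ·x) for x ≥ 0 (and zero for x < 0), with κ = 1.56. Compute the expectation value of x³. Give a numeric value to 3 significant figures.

⟨x³⟩ = ∫ x³·|ψ|² dx / ∫|ψ|² dx (integrals over the domain).
Every integrand reduces to terms xʲ·e^(−2κx) on [0, ∞); use ∫₀^∞ xʲ·e^(−2κx) dx = j!/(2κ)^(j+1).
State is unnormalized: ∫|ψ|² dx = 0.065852, and ∫ψ*·x³·ψ dx = 0.13009, so ⟨x³⟩ = 0.13009 / 0.065852.
⟨x³⟩ = 1.9755.

1.98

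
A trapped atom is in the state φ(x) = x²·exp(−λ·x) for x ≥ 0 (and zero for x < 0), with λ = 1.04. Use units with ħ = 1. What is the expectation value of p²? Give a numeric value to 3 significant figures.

0.361

p² φ = −ħ² d²φ/dx²; ⟨p²⟩ = −ħ² ∫ φ*·φ'' dx / ∫|φ|² dx.
Differentiate x²·exp(−λ·x) with the product rule; every integrand then reduces to terms xʲ·e^(−2λx) on [0, ∞), with ∫₀^∞ xʲ·e^(−2λx) dx = j!/(2λ)^(j+1).
State is unnormalized: ∫|φ|² dx = 0.61645, and ∫φ*·(−ħ² φ'') dx = 0.22225, so ⟨p²⟩ = 0.22225 / 0.61645.
⟨p²⟩ = 0.36053.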